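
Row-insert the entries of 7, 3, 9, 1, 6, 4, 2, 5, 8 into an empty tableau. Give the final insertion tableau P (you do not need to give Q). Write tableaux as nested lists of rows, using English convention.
P = [[1, 2, 5, 8], [3, 4], [6, 9], [7]]

Insert 7: appended to row 1. P = [[7]].
Insert 3: 3 bumps 7 from row 1; 7 starts row 2. P = [[3], [7]].
Insert 9: appended to row 1. P = [[3, 9], [7]].
Insert 1: 1 bumps 3 from row 1; 3 bumps 7 from row 2; 7 starts row 3. P = [[1, 9], [3], [7]].
Insert 6: 6 bumps 9 from row 1; 9 appends to row 2. P = [[1, 6], [3, 9], [7]].
Insert 4: 4 bumps 6 from row 1; 6 bumps 9 from row 2; 9 appends to row 3. P = [[1, 4], [3, 6], [7, 9]].
Insert 2: 2 bumps 4 from row 1; 4 bumps 6 from row 2; 6 bumps 7 from row 3; 7 starts row 4. P = [[1, 2], [3, 4], [6, 9], [7]].
Insert 5: appended to row 1. P = [[1, 2, 5], [3, 4], [6, 9], [7]].
Insert 8: appended to row 1. P = [[1, 2, 5, 8], [3, 4], [6, 9], [7]].

So P = [[1, 2, 5, 8], [3, 4], [6, 9], [7]].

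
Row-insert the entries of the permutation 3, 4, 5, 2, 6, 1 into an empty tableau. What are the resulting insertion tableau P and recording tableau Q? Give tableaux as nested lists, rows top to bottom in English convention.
P = [[1, 4, 5, 6], [2], [3]], Q = [[1, 2, 3, 5], [4], [6]]

Insert each entry of the permutation into P by Schensted row insertion, recording in Q the position of each new cell.

After inserting 3: P = [[3]].
After inserting 4: P = [[3, 4]].
After inserting 5: P = [[3, 4, 5]].
After inserting 2: P = [[2, 4, 5], [3]].
After inserting 6: P = [[2, 4, 5, 6], [3]].
After inserting 1: P = [[1, 4, 5, 6], [2], [3]].

So P = [[1, 4, 5, 6], [2], [3]], Q = [[1, 2, 3, 5], [4], [6]].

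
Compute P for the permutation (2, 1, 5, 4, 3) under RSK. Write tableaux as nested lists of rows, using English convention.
Insert 2: appended to row 1. P = [[2]].
Insert 1: 1 bumps 2 from row 1; 2 starts row 2. P = [[1], [2]].
Insert 5: appended to row 1. P = [[1, 5], [2]].
Insert 4: 4 bumps 5 from row 1; 5 appends to row 2. P = [[1, 4], [2, 5]].
Insert 3: 3 bumps 4 from row 1; 4 bumps 5 from row 2; 5 starts row 3. P = [[1, 3], [2, 4], [5]].

So P = [[1, 3], [2, 4], [5]].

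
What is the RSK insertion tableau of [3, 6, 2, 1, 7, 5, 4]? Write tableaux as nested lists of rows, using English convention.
P = [[1, 4, 7], [2, 5], [3, 6]]

Insert 3: appended to row 1. P = [[3]].
Insert 6: appended to row 1. P = [[3, 6]].
Insert 2: 2 bumps 3 from row 1; 3 starts row 2. P = [[2, 6], [3]].
Insert 1: 1 bumps 2 from row 1; 2 bumps 3 from row 2; 3 starts row 3. P = [[1, 6], [2], [3]].
Insert 7: appended to row 1. P = [[1, 6, 7], [2], [3]].
Insert 5: 5 bumps 6 from row 1; 6 appends to row 2. P = [[1, 5, 7], [2, 6], [3]].
Insert 4: 4 bumps 5 from row 1; 5 bumps 6 from row 2; 6 appends to row 3. P = [[1, 4, 7], [2, 5], [3, 6]].

So P = [[1, 4, 7], [2, 5], [3, 6]].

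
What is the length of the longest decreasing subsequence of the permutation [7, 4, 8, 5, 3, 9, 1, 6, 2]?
4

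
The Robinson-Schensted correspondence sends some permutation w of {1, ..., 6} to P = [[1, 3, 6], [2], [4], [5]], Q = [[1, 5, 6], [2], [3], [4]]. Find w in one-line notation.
5 4 2 1 3 6

Reverse the RSK construction: for i from n down to 1, find the cell of Q containing i, remove the entry at that cell from P, and reverse-bump it up through P; the value ejected from row 1 is w(i).

Step i=6: Q has 6 at row 1, column 3; remove that cell from P, ejecting 6. So w(6) = 6. P is now [[1, 3], [2], [4], [5]].
Step i=5: Q has 5 at row 1, column 2; remove that cell from P, ejecting 3. So w(5) = 3. P is now [[1], [2], [4], [5]].
Step i=4: Q has 4 at row 4, column 1; remove 5 from row 4 of P and reverse-bump: 5 enters row 3 and ejects 4; 4 enters row 2 and ejects 2; 2 enters row 1 and ejects 1. So w(4) = 1. P is now [[2], [4], [5]].
Step i=3: Q has 3 at row 3, column 1; remove 5 from row 3 of P and reverse-bump: 5 enters row 2 and ejects 4; 4 enters row 1 and ejects 2. So w(3) = 2. P is now [[4], [5]].
Step i=2: Q has 2 at row 2, column 1; remove 5 from row 2 of P and reverse-bump: 5 enters row 1 and ejects 4. So w(2) = 4. P is now [[5]].
Step i=1: Q has 1 at row 1, column 1; remove that cell from P, ejecting 5. So w(1) = 5. P is now [].

So w = 5 4 2 1 3 6.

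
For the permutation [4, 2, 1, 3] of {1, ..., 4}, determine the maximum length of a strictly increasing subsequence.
2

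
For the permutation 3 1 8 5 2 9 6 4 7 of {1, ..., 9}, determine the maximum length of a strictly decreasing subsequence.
3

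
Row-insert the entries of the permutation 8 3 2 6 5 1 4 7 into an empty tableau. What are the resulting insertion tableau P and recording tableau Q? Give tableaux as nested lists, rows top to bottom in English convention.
Insert each entry of the permutation into P by Schensted row insertion, recording in Q the position of each new cell.

Insert 8: appended to row 1. P = [[8]].
Insert 3: 3 bumps 8 from row 1; 8 starts row 2. P = [[3], [8]].
Insert 2: 2 bumps 3 from row 1; 3 bumps 8 from row 2; 8 starts row 3. P = [[2], [3], [8]].
Insert 6: appended to row 1. P = [[2, 6], [3], [8]].
Insert 5: 5 bumps 6 from row 1; 6 appends to row 2. P = [[2, 5], [3, 6], [8]].
Insert 1: 1 bumps 2 from row 1; 2 bumps 3 from row 2; 3 bumps 8 from row 3; 8 starts row 4. P = [[1, 5], [2, 6], [3], [8]].
Insert 4: 4 bumps 5 from row 1; 5 bumps 6 from row 2; 6 appends to row 3. P = [[1, 4], [2, 5], [3, 6], [8]].
Insert 7: appended to row 1. P = [[1, 4, 7], [2, 5], [3, 6], [8]].

So P = [[1, 4, 7], [2, 5], [3, 6], [8]], Q = [[1, 4, 8], [2, 5], [3, 7], [6]].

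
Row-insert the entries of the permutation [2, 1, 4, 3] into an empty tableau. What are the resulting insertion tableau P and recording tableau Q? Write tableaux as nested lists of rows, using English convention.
Insert each entry of the permutation into P by Schensted row insertion, recording in Q the position of each new cell.

Insert 2: appended to row 1. P = [[2]], Q = [[1]].
Insert 1: 1 bumps 2 from row 1; 2 starts row 2. P = [[1], [2]], Q = [[1], [2]].
Insert 4: appended to row 1. P = [[1, 4], [2]], Q = [[1, 3], [2]].
Insert 3: 3 bumps 4 from row 1; 4 appends to row 2. P = [[1, 3], [2, 4]], Q = [[1, 3], [2, 4]].

So P = [[1, 3], [2, 4]], Q = [[1, 3], [2, 4]].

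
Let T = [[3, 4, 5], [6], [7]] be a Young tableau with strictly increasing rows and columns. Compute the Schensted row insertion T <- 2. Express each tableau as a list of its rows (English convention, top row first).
[[2, 4, 5], [3], [6], [7]]

In row 1, 2 replaces 3 (the leftmost entry greater than 2); 3 is bumped to row 2. In row 2, 3 replaces 6 (the leftmost entry greater than 3); 6 is bumped to row 3. In row 3, 6 replaces 7 (the leftmost entry greater than 6); 7 is bumped to row 4. 7 starts a new row 4. The new tableau is [[2, 4, 5], [3], [6], [7]].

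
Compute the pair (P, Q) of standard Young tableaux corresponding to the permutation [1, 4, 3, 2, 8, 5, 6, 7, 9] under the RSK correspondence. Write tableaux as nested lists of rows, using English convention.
P = [[1, 2, 5, 6, 7, 9], [3, 8], [4]], Q = [[1, 2, 5, 7, 8, 9], [3, 6], [4]]

Insert each entry of the permutation into P by Schensted row insertion, recording in Q the position of each new cell.

After inserting 1: P = [[1]].
After inserting 4: P = [[1, 4]].
After inserting 3: P = [[1, 3], [4]].
After inserting 2: P = [[1, 2], [3], [4]].
After inserting 8: P = [[1, 2, 8], [3], [4]].
After inserting 5: P = [[1, 2, 5], [3, 8], [4]].
After inserting 6: P = [[1, 2, 5, 6], [3, 8], [4]].
After inserting 7: P = [[1, 2, 5, 6, 7], [3, 8], [4]].
After inserting 9: P = [[1, 2, 5, 6, 7, 9], [3, 8], [4]].

So P = [[1, 2, 5, 6, 7, 9], [3, 8], [4]], Q = [[1, 2, 5, 7, 8, 9], [3, 6], [4]].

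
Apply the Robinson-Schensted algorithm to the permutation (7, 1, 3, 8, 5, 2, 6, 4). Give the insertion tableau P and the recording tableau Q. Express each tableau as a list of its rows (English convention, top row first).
Insert each entry of the permutation into P by Schensted row insertion, recording in Q the position of each new cell.

Insert 7: appended to row 1. P = [[7]].
Insert 1: 1 bumps 7 from row 1; 7 starts row 2. P = [[1], [7]].
Insert 3: appended to row 1. P = [[1, 3], [7]].
Insert 8: appended to row 1. P = [[1, 3, 8], [7]].
Insert 5: 5 bumps 8 from row 1; 8 appends to row 2. P = [[1, 3, 5], [7, 8]].
Insert 2: 2 bumps 3 from row 1; 3 bumps 7 from row 2; 7 starts row 3. P = [[1, 2, 5], [3, 8], [7]].
Insert 6: appended to row 1. P = [[1, 2, 5, 6], [3, 8], [7]].
Insert 4: 4 bumps 5 from row 1; 5 bumps 8 from row 2; 8 appends to row 3. P = [[1, 2, 4, 6], [3, 5], [7, 8]].

So P = [[1, 2, 4, 6], [3, 5], [7, 8]], Q = [[1, 3, 4, 7], [2, 5], [6, 8]].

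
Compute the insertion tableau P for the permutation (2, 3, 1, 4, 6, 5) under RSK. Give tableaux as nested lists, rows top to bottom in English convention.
P = [[1, 3, 4, 5], [2, 6]]

Insert 2: appended to row 1. P = [[2]].
Insert 3: appended to row 1. P = [[2, 3]].
Insert 1: 1 bumps 2 from row 1; 2 starts row 2. P = [[1, 3], [2]].
Insert 4: appended to row 1. P = [[1, 3, 4], [2]].
Insert 6: appended to row 1. P = [[1, 3, 4, 6], [2]].
Insert 5: 5 bumps 6 from row 1; 6 appends to row 2. P = [[1, 3, 4, 5], [2, 6]].

So P = [[1, 3, 4, 5], [2, 6]].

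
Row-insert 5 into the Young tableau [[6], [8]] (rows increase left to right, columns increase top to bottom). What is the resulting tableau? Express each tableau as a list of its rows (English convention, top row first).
[[5], [6], [8]]

In row 1, 5 replaces 6 (the leftmost entry greater than 5); 6 is bumped to row 2. In row 2, 6 replaces 8 (the leftmost entry greater than 6); 8 is bumped to row 3. 8 starts a new row 3. The new tableau is [[5], [6], [8]].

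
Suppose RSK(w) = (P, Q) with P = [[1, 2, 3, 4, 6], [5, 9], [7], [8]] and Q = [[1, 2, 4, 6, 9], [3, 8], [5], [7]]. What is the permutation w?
1 8 2 7 5 9 3 4 6

Reverse the RSK construction: for i from n down to 1, find the cell of Q containing i, remove the entry at that cell from P, and reverse-bump it up through P; the value ejected from row 1 is w(i).

Step i=9: Q has 9 at row 1, column 5; remove that cell from P, ejecting 6. So w(9) = 6. P is now [[1, 2, 3, 4], [5, 9], [7], [8]].
Step i=8: Q has 8 at row 2, column 2; remove 9 from row 2 of P and reverse-bump: 9 enters row 1 and ejects 4. So w(8) = 4. P is now [[1, 2, 3, 9], [5], [7], [8]].
Step i=7: Q has 7 at row 4, column 1; remove 8 from row 4 of P and reverse-bump: 8 enters row 3 and ejects 7; 7 enters row 2 and ejects 5; 5 enters row 1 and ejects 3. So w(7) = 3. P is now [[1, 2, 5, 9], [7], [8]].
Step i=6: Q has 6 at row 1, column 4; remove that cell from P, ejecting 9. So w(6) = 9. P is now [[1, 2, 5], [7], [8]].
Step i=5: Q has 5 at row 3, column 1; remove 8 from row 3 of P and reverse-bump: 8 enters row 2 and ejects 7; 7 enters row 1 and ejects 5. So w(5) = 5. P is now [[1, 2, 7], [8]].
Step i=4: Q has 4 at row 1, column 3; remove that cell from P, ejecting 7. So w(4) = 7. P is now [[1, 2], [8]].
Step i=3: Q has 3 at row 2, column 1; remove 8 from row 2 of P and reverse-bump: 8 enters row 1 and ejects 2. So w(3) = 2. P is now [[1, 8]].
Step i=2: Q has 2 at row 1, column 2; remove that cell from P, ejecting 8. So w(2) = 8. P is now [[1]].
Step i=1: Q has 1 at row 1, column 1; remove that cell from P, ejecting 1. So w(1) = 1. P is now [].

So w = 1 8 2 7 5 9 3 4 6.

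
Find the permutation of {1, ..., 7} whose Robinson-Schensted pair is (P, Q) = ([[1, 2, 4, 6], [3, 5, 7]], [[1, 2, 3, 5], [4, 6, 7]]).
Reverse RSK: for i = n, n-1, ..., 1, locate i in Q, remove the corresponding corner cell from P, and reverse-bump its entry up through P; the value ejected from row 1 is w(i).

So w = 1 3 5 2 7 4 6.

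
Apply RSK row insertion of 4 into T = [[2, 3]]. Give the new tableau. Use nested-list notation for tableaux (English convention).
4 is larger than every entry of row 1, so it is appended to row 1. The new tableau is [[2, 3, 4]].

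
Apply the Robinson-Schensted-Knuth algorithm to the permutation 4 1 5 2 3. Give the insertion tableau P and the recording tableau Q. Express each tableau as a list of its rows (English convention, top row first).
Insert each entry of the permutation into P by Schensted row insertion, recording in Q the position of each new cell.

After inserting 4: P = [[4]].
After inserting 1: P = [[1], [4]].
After inserting 5: P = [[1, 5], [4]].
After inserting 2: P = [[1, 2], [4, 5]].
After inserting 3: P = [[1, 2, 3], [4, 5]].

So P = [[1, 2, 3], [4, 5]], Q = [[1, 3, 5], [2, 4]].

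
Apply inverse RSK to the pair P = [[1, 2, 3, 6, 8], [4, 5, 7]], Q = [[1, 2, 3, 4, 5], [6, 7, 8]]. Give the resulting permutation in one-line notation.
1 4 5 7 8 2 3 6

Reverse the RSK construction: for i from n down to 1, find the cell of Q containing i, remove the entry at that cell from P, and reverse-bump it up through P; the value ejected from row 1 is w(i).

Step i=8: Q has 8 at row 2, column 3; remove 7 from row 2 of P and reverse-bump: 7 enters row 1 and ejects 6. So w(8) = 6. P is now [[1, 2, 3, 7, 8], [4, 5]].
Step i=7: Q has 7 at row 2, column 2; remove 5 from row 2 of P and reverse-bump: 5 enters row 1 and ejects 3. So w(7) = 3. P is now [[1, 2, 5, 7, 8], [4]].
Step i=6: Q has 6 at row 2, column 1; remove 4 from row 2 of P and reverse-bump: 4 enters row 1 and ejects 2. So w(6) = 2. P is now [[1, 4, 5, 7, 8]].
Step i=5: Q has 5 at row 1, column 5; remove that cell from P, ejecting 8. So w(5) = 8. P is now [[1, 4, 5, 7]].
Step i=4: Q has 4 at row 1, column 4; remove that cell from P, ejecting 7. So w(4) = 7. P is now [[1, 4, 5]].
Step i=3: Q has 3 at row 1, column 3; remove that cell from P, ejecting 5. So w(3) = 5. P is now [[1, 4]].
Step i=2: Q has 2 at row 1, column 2; remove that cell from P, ejecting 4. So w(2) = 4. P is now [[1]].
Step i=1: Q has 1 at row 1, column 1; remove that cell from P, ejecting 1. So w(1) = 1. P is now [].

So w = 1 4 5 7 8 2 3 6.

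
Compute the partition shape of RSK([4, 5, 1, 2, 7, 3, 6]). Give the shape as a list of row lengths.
Row-insert each entry into an empty tableau.

After inserting 4: P = [[4]].
After inserting 5: P = [[4, 5]].
After inserting 1: P = [[1, 5], [4]].
After inserting 2: P = [[1, 2], [4, 5]].
After inserting 7: P = [[1, 2, 7], [4, 5]].
After inserting 3: P = [[1, 2, 3], [4, 5, 7]].
After inserting 6: P = [[1, 2, 3, 6], [4, 5, 7]].

The final insertion tableau P = [[1, 2, 3, 6], [4, 5, 7]] has shape [4, 3].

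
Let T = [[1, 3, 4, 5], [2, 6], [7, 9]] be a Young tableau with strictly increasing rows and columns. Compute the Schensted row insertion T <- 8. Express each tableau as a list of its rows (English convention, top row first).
8 is larger than every entry of row 1, so it is appended to row 1. The new tableau is [[1, 3, 4, 5, 8], [2, 6], [7, 9]].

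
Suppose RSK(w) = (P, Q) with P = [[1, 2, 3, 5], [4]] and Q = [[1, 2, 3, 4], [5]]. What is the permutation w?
1 2 4 5 3

Reverse the RSK construction: for i from n down to 1, find the cell of Q containing i, remove the entry at that cell from P, and reverse-bump it up through P; the value ejected from row 1 is w(i).

Step i=5: Q has 5 at row 2, column 1; remove 4 from row 2 of P and reverse-bump: 4 enters row 1 and ejects 3. So w(5) = 3. P is now [[1, 2, 4, 5]].
Step i=4: Q has 4 at row 1, column 4; remove that cell from P, ejecting 5. So w(4) = 5. P is now [[1, 2, 4]].
Step i=3: Q has 3 at row 1, column 3; remove that cell from P, ejecting 4. So w(3) = 4. P is now [[1, 2]].
Step i=2: Q has 2 at row 1, column 2; remove that cell from P, ejecting 2. So w(2) = 2. P is now [[1]].
Step i=1: Q has 1 at row 1, column 1; remove that cell from P, ejecting 1. So w(1) = 1. P is now [].

So w = 1 2 4 5 3.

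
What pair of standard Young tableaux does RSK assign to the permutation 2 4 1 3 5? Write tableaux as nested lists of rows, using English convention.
Insert each entry of the permutation into P by Schensted row insertion, recording in Q the position of each new cell.

Insert 2: appended to row 1. P = [[2]].
Insert 4: appended to row 1. P = [[2, 4]].
Insert 1: 1 bumps 2 from row 1; 2 starts row 2. P = [[1, 4], [2]].
Insert 3: 3 bumps 4 from row 1; 4 appends to row 2. P = [[1, 3], [2, 4]].
Insert 5: appended to row 1. P = [[1, 3, 5], [2, 4]].

So P = [[1, 3, 5], [2, 4]], Q = [[1, 2, 5], [3, 4]].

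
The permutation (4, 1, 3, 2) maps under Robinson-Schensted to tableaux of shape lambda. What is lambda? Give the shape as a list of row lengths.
Row-insert each entry into an empty tableau.

After inserting 4: P = [[4]].
After inserting 1: P = [[1], [4]].
After inserting 3: P = [[1, 3], [4]].
After inserting 2: P = [[1, 2], [3], [4]].

The final insertion tableau P = [[1, 2], [3], [4]] has shape [2, 1, 1].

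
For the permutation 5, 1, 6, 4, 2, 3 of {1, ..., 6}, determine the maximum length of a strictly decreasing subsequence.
3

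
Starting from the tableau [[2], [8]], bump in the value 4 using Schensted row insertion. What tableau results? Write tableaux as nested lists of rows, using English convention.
[[2, 4], [8]]

4 is larger than every entry of row 1, so it is appended to row 1. The new tableau is [[2, 4], [8]].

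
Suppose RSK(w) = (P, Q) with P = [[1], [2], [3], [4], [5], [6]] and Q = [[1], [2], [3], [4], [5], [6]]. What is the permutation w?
Reverse RSK: for i = n, n-1, ..., 1, locate i in Q, remove the corresponding corner cell from P, and reverse-bump its entry up through P; the value ejected from row 1 is w(i).

So w = 6 5 4 3 2 1.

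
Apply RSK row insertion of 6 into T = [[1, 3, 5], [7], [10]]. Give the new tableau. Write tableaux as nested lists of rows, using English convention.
6 is larger than every entry of row 1, so it is appended to row 1. The new tableau is [[1, 3, 5, 6], [7], [10]].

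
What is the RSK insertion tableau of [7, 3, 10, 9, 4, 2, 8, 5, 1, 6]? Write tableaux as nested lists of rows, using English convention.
P = [[1, 4, 5, 6], [2, 8], [3, 9], [7], [10]]

Insert 7: appended to row 1. P = [[7]].
Insert 3: 3 bumps 7 from row 1; 7 starts row 2. P = [[3], [7]].
Insert 10: appended to row 1. P = [[3, 10], [7]].
Insert 9: 9 bumps 10 from row 1; 10 appends to row 2. P = [[3, 9], [7, 10]].
Insert 4: 4 bumps 9 from row 1; 9 bumps 10 from row 2; 10 starts row 3. P = [[3, 4], [7, 9], [10]].
Insert 2: 2 bumps 3 from row 1; 3 bumps 7 from row 2; 7 bumps 10 from row 3; 10 starts row 4. P = [[2, 4], [3, 9], [7], [10]].
Insert 8: appended to row 1. P = [[2, 4, 8], [3, 9], [7], [10]].
Insert 5: 5 bumps 8 from row 1; 8 bumps 9 from row 2; 9 appends to row 3. P = [[2, 4, 5], [3, 8], [7, 9], [10]].
Insert 1: 1 bumps 2 from row 1; 2 bumps 3 from row 2; 3 bumps 7 from row 3; 7 bumps 10 from row 4; 10 starts row 5. P = [[1, 4, 5], [2, 8], [3, 9], [7], [10]].
Insert 6: appended to row 1. P = [[1, 4, 5, 6], [2, 8], [3, 9], [7], [10]].

So P = [[1, 4, 5, 6], [2, 8], [3, 9], [7], [10]].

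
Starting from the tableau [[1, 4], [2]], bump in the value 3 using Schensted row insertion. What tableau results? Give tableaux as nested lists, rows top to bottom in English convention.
In row 1, 3 replaces 4 (the leftmost entry greater than 3); 4 is bumped to row 2. 4 is appended to row 2. The new tableau is [[1, 3], [2, 4]].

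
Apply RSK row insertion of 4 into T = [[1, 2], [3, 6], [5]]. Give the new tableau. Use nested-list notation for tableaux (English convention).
4 is larger than every entry of row 1, so it is appended to row 1. The new tableau is [[1, 2, 4], [3, 6], [5]].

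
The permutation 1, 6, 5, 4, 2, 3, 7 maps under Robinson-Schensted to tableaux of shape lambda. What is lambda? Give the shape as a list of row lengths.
Row-insert each entry into an empty tableau.

After inserting 1: P = [[1]].
After inserting 6: P = [[1, 6]].
After inserting 5: P = [[1, 5], [6]].
After inserting 4: P = [[1, 4], [5], [6]].
After inserting 2: P = [[1, 2], [4], [5], [6]].
After inserting 3: P = [[1, 2, 3], [4], [5], [6]].
After inserting 7: P = [[1, 2, 3, 7], [4], [5], [6]].

The final insertion tableau P = [[1, 2, 3, 7], [4], [5], [6]] has shape [4, 1, 1, 1].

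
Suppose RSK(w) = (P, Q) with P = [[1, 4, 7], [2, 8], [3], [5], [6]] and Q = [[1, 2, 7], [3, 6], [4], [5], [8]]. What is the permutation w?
6 8 5 3 2 4 7 1

Reverse the RSK construction: for i from n down to 1, find the cell of Q containing i, remove the entry at that cell from P, and reverse-bump it up through P; the value ejected from row 1 is w(i).

Step i=8: Q has 8 at row 5, column 1; remove 6 from row 5 of P and reverse-bump: 6 enters row 4 and ejects 5; 5 enters row 3 and ejects 3; 3 enters row 2 and ejects 2; 2 enters row 1 and ejects 1. So w(8) = 1. P is now [[2, 4, 7], [3, 8], [5], [6]].
Step i=7: Q has 7 at row 1, column 3; remove that cell from P, ejecting 7. So w(7) = 7. P is now [[2, 4], [3, 8], [5], [6]].
Step i=6: Q has 6 at row 2, column 2; remove 8 from row 2 of P and reverse-bump: 8 enters row 1 and ejects 4. So w(6) = 4. P is now [[2, 8], [3], [5], [6]].
Step i=5: Q has 5 at row 4, column 1; remove 6 from row 4 of P and reverse-bump: 6 enters row 3 and ejects 5; 5 enters row 2 and ejects 3; 3 enters row 1 and ejects 2. So w(5) = 2. P is now [[3, 8], [5], [6]].
Step i=4: Q has 4 at row 3, column 1; remove 6 from row 3 of P and reverse-bump: 6 enters row 2 and ejects 5; 5 enters row 1 and ejects 3. So w(4) = 3. P is now [[5, 8], [6]].
Step i=3: Q has 3 at row 2, column 1; remove 6 from row 2 of P and reverse-bump: 6 enters row 1 and ejects 5. So w(3) = 5. P is now [[6, 8]].
Step i=2: Q has 2 at row 1, column 2; remove that cell from P, ejecting 8. So w(2) = 8. P is now [[6]].
Step i=1: Q has 1 at row 1, column 1; remove that cell from P, ejecting 6. So w(1) = 6. P is now [].

So w = 6 8 5 3 2 4 7 1.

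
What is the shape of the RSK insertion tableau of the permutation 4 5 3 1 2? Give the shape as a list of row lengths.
Row-insert each entry into an empty tableau.

After inserting 4: P = [[4]].
After inserting 5: P = [[4, 5]].
After inserting 3: P = [[3, 5], [4]].
After inserting 1: P = [[1, 5], [3], [4]].
After inserting 2: P = [[1, 2], [3, 5], [4]].

The final insertion tableau P = [[1, 2], [3, 5], [4]] has shape [2, 2, 1].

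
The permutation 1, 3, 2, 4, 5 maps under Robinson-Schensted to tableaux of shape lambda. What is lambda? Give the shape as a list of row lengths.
Row-insert each entry into an empty tableau.

After inserting 1: P = [[1]].
After inserting 3: P = [[1, 3]].
After inserting 2: P = [[1, 2], [3]].
After inserting 4: P = [[1, 2, 4], [3]].
After inserting 5: P = [[1, 2, 4, 5], [3]].

The final insertion tableau P = [[1, 2, 4, 5], [3]] has shape [4, 1].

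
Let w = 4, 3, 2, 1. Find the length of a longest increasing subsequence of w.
1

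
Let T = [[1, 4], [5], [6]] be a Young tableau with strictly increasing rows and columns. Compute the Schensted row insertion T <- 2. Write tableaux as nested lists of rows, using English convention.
[[1, 2], [4], [5], [6]]

In row 1, 2 replaces 4 (the leftmost entry greater than 2); 4 is bumped to row 2. In row 2, 4 replaces 5 (the leftmost entry greater than 4); 5 is bumped to row 3. In row 3, 5 replaces 6 (the leftmost entry greater than 5); 6 is bumped to row 4. 6 starts a new row 4. The new tableau is [[1, 2], [4], [5], [6]].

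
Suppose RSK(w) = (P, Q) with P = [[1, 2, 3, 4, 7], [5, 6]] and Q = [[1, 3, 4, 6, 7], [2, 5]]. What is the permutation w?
Reverse RSK: for i = n, n-1, ..., 1, locate i in Q, remove the corresponding corner cell from P, and reverse-bump its entry up through P; the value ejected from row 1 is w(i).

So w = 5 1 2 6 3 4 7.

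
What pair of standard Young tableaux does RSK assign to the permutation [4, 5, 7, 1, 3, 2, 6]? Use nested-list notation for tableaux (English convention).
Insert each entry of the permutation into P by Schensted row insertion, recording in Q the position of each new cell.

Insert 4: appended to row 1. P = [[4]].
Insert 5: appended to row 1. P = [[4, 5]].
Insert 7: appended to row 1. P = [[4, 5, 7]].
Insert 1: 1 bumps 4 from row 1; 4 starts row 2. P = [[1, 5, 7], [4]].
Insert 3: 3 bumps 5 from row 1; 5 appends to row 2. P = [[1, 3, 7], [4, 5]].
Insert 2: 2 bumps 3 from row 1; 3 bumps 4 from row 2; 4 starts row 3. P = [[1, 2, 7], [3, 5], [4]].
Insert 6: 6 bumps 7 from row 1; 7 appends to row 2. P = [[1, 2, 6], [3, 5, 7], [4]].

So P = [[1, 2, 6], [3, 5, 7], [4]], Q = [[1, 2, 3], [4, 5, 7], [6]].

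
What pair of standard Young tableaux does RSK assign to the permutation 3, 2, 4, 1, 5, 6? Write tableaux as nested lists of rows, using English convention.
Insert each entry of the permutation into P by Schensted row insertion, recording in Q the position of each new cell.

Insert 3: appended to row 1. P = [[3]], Q = [[1]].
Insert 2: 2 bumps 3 from row 1; 3 starts row 2. P = [[2], [3]], Q = [[1], [2]].
Insert 4: appended to row 1. P = [[2, 4], [3]], Q = [[1, 3], [2]].
Insert 1: 1 bumps 2 from row 1; 2 bumps 3 from row 2; 3 starts row 3. P = [[1, 4], [2], [3]], Q = [[1, 3], [2], [4]].
Insert 5: appended to row 1. P = [[1, 4, 5], [2], [3]], Q = [[1, 3, 5], [2], [4]].
Insert 6: appended to row 1. P = [[1, 4, 5, 6], [2], [3]], Q = [[1, 3, 5, 6], [2], [4]].

So P = [[1, 4, 5, 6], [2], [3]], Q = [[1, 3, 5, 6], [2], [4]].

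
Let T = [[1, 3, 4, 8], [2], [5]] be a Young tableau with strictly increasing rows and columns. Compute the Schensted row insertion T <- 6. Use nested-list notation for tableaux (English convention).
In row 1, 6 replaces 8 (the leftmost entry greater than 6); 8 is bumped to row 2. 8 is appended to row 2. The new tableau is [[1, 3, 4, 6], [2, 8], [5]].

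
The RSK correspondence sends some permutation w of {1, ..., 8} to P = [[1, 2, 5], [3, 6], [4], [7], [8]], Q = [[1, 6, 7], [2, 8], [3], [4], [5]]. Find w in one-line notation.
Reverse the RSK construction: for i from n down to 1, find the cell of Q containing i, remove the entry at that cell from P, and reverse-bump it up through P; the value ejected from row 1 is w(i).

Step i=8: Q has 8 at row 2, column 2; remove 6 from row 2 of P and reverse-bump: 6 enters row 1 and ejects 5. So w(8) = 5. P is now [[1, 2, 6], [3], [4], [7], [8]].
Step i=7: Q has 7 at row 1, column 3; remove that cell from P, ejecting 6. So w(7) = 6. P is now [[1, 2], [3], [4], [7], [8]].
Step i=6: Q has 6 at row 1, column 2; remove that cell from P, ejecting 2. So w(6) = 2. P is now [[1], [3], [4], [7], [8]].
Step i=5: Q has 5 at row 5, column 1; remove 8 from row 5 of P and reverse-bump: 8 enters row 4 and ejects 7; 7 enters row 3 and ejects 4; 4 enters row 2 and ejects 3; 3 enters row 1 and ejects 1. So w(5) = 1. P is now [[3], [4], [7], [8]].
Step i=4: Q has 4 at row 4, column 1; remove 8 from row 4 of P and reverse-bump: 8 enters row 3 and ejects 7; 7 enters row 2 and ejects 4; 4 enters row 1 and ejects 3. So w(4) = 3. P is now [[4], [7], [8]].
Step i=3: Q has 3 at row 3, column 1; remove 8 from row 3 of P and reverse-bump: 8 enters row 2 and ejects 7; 7 enters row 1 and ejects 4. So w(3) = 4. P is now [[7], [8]].
Step i=2: Q has 2 at row 2, column 1; remove 8 from row 2 of P and reverse-bump: 8 enters row 1 and ejects 7. So w(2) = 7. P is now [[8]].
Step i=1: Q has 1 at row 1, column 1; remove that cell from P, ejecting 8. So w(1) = 8. P is now [].

So w = 8 7 4 3 1 2 6 5.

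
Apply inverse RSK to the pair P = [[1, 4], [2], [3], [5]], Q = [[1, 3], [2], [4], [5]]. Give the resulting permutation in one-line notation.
5 3 4 2 1

Reverse the RSK construction: for i from n down to 1, find the cell of Q containing i, remove the entry at that cell from P, and reverse-bump it up through P; the value ejected from row 1 is w(i).

Step i=5: Q has 5 at row 4, column 1; remove 5 from row 4 of P and reverse-bump: 5 enters row 3 and ejects 3; 3 enters row 2 and ejects 2; 2 enters row 1 and ejects 1. So w(5) = 1. P is now [[2, 4], [3], [5]].
Step i=4: Q has 4 at row 3, column 1; remove 5 from row 3 of P and reverse-bump: 5 enters row 2 and ejects 3; 3 enters row 1 and ejects 2. So w(4) = 2. P is now [[3, 4], [5]].
Step i=3: Q has 3 at row 1, column 2; remove that cell from P, ejecting 4. So w(3) = 4. P is now [[3], [5]].
Step i=2: Q has 2 at row 2, column 1; remove 5 from row 2 of P and reverse-bump: 5 enters row 1 and ejects 3. So w(2) = 3. P is now [[5]].
Step i=1: Q has 1 at row 1, column 1; remove that cell from P, ejecting 5. So w(1) = 5. P is now [].

So w = 5 3 4 2 1.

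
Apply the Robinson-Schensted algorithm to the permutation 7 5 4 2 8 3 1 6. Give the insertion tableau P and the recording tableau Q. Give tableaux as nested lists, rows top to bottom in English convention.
Insert each entry of the permutation into P by Schensted row insertion, recording in Q the position of each new cell.

After inserting 7: P = [[7]].
After inserting 5: P = [[5], [7]].
After inserting 4: P = [[4], [5], [7]].
After inserting 2: P = [[2], [4], [5], [7]].
After inserting 8: P = [[2, 8], [4], [5], [7]].
After inserting 3: P = [[2, 3], [4, 8], [5], [7]].
After inserting 1: P = [[1, 3], [2, 8], [4], [5], [7]].
After inserting 6: P = [[1, 3, 6], [2, 8], [4], [5], [7]].

So P = [[1, 3, 6], [2, 8], [4], [5], [7]], Q = [[1, 5, 8], [2, 6], [3], [4], [7]].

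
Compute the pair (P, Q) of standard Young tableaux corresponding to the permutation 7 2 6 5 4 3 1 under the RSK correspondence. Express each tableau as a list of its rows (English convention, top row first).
P = [[1, 3], [2], [4], [5], [6], [7]], Q = [[1, 3], [2], [4], [5], [6], [7]]

Insert each entry of the permutation into P by Schensted row insertion, recording in Q the position of each new cell.

After inserting 7: P = [[7]].
After inserting 2: P = [[2], [7]].
After inserting 6: P = [[2, 6], [7]].
After inserting 5: P = [[2, 5], [6], [7]].
After inserting 4: P = [[2, 4], [5], [6], [7]].
After inserting 3: P = [[2, 3], [4], [5], [6], [7]].
After inserting 1: P = [[1, 3], [2], [4], [5], [6], [7]].

So P = [[1, 3], [2], [4], [5], [6], [7]], Q = [[1, 3], [2], [4], [5], [6], [7]].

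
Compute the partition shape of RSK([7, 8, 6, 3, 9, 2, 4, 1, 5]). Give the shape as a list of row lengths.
[3, 3, 1, 1, 1]

Row-insert each entry into an empty tableau.

After inserting 7: P = [[7]].
After inserting 8: P = [[7, 8]].
After inserting 6: P = [[6, 8], [7]].
After inserting 3: P = [[3, 8], [6], [7]].
After inserting 9: P = [[3, 8, 9], [6], [7]].
After inserting 2: P = [[2, 8, 9], [3], [6], [7]].
After inserting 4: P = [[2, 4, 9], [3, 8], [6], [7]].
After inserting 1: P = [[1, 4, 9], [2, 8], [3], [6], [7]].
After inserting 5: P = [[1, 4, 5], [2, 8, 9], [3], [6], [7]].

The final insertion tableau P = [[1, 4, 5], [2, 8, 9], [3], [6], [7]] has shape [3, 3, 1, 1, 1].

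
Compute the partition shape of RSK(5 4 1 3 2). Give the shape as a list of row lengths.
Row-insert each entry into an empty tableau.

After inserting 5: P = [[5]].
After inserting 4: P = [[4], [5]].
After inserting 1: P = [[1], [4], [5]].
After inserting 3: P = [[1, 3], [4], [5]].
After inserting 2: P = [[1, 2], [3], [4], [5]].

The final insertion tableau P = [[1, 2], [3], [4], [5]] has shape [2, 1, 1, 1].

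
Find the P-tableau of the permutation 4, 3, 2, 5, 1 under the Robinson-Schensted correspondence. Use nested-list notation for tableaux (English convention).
P = [[1, 5], [2], [3], [4]]

Insert 4: appended to row 1. P = [[4]].
Insert 3: 3 bumps 4 from row 1; 4 starts row 2. P = [[3], [4]].
Insert 2: 2 bumps 3 from row 1; 3 bumps 4 from row 2; 4 starts row 3. P = [[2], [3], [4]].
Insert 5: appended to row 1. P = [[2, 5], [3], [4]].
Insert 1: 1 bumps 2 from row 1; 2 bumps 3 from row 2; 3 bumps 4 from row 3; 4 starts row 4. P = [[1, 5], [2], [3], [4]].

So P = [[1, 5], [2], [3], [4]].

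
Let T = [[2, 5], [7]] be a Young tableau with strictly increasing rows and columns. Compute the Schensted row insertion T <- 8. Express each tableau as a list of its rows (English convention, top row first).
8 is larger than every entry of row 1, so it is appended to row 1. The new tableau is [[2, 5, 8], [7]].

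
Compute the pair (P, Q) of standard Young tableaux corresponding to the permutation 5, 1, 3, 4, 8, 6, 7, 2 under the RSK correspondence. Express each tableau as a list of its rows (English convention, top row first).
P = [[1, 2, 4, 6, 7], [3, 8], [5]], Q = [[1, 3, 4, 5, 7], [2, 6], [8]]

Insert each entry of the permutation into P by Schensted row insertion, recording in Q the position of each new cell.

Insert 5: appended to row 1. P = [[5]].
Insert 1: 1 bumps 5 from row 1; 5 starts row 2. P = [[1], [5]].
Insert 3: appended to row 1. P = [[1, 3], [5]].
Insert 4: appended to row 1. P = [[1, 3, 4], [5]].
Insert 8: appended to row 1. P = [[1, 3, 4, 8], [5]].
Insert 6: 6 bumps 8 from row 1; 8 appends to row 2. P = [[1, 3, 4, 6], [5, 8]].
Insert 7: appended to row 1. P = [[1, 3, 4, 6, 7], [5, 8]].
Insert 2: 2 bumps 3 from row 1; 3 bumps 5 from row 2; 5 starts row 3. P = [[1, 2, 4, 6, 7], [3, 8], [5]].

So P = [[1, 2, 4, 6, 7], [3, 8], [5]], Q = [[1, 3, 4, 5, 7], [2, 6], [8]].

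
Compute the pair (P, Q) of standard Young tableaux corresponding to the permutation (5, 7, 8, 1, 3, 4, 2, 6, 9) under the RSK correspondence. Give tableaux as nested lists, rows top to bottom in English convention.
Insert each entry of the permutation into P by Schensted row insertion, recording in Q the position of each new cell.

After inserting 5: P = [[5]].
After inserting 7: P = [[5, 7]].
After inserting 8: P = [[5, 7, 8]].
After inserting 1: P = [[1, 7, 8], [5]].
After inserting 3: P = [[1, 3, 8], [5, 7]].
After inserting 4: P = [[1, 3, 4], [5, 7, 8]].
After inserting 2: P = [[1, 2, 4], [3, 7, 8], [5]].
After inserting 6: P = [[1, 2, 4, 6], [3, 7, 8], [5]].
After inserting 9: P = [[1, 2, 4, 6, 9], [3, 7, 8], [5]].

So P = [[1, 2, 4, 6, 9], [3, 7, 8], [5]], Q = [[1, 2, 3, 8, 9], [4, 5, 6], [7]].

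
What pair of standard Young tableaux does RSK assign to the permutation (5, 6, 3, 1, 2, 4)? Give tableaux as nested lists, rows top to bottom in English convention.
Insert each entry of the permutation into P by Schensted row insertion, recording in Q the position of each new cell.

After inserting 5: P = [[5]].
After inserting 6: P = [[5, 6]].
After inserting 3: P = [[3, 6], [5]].
After inserting 1: P = [[1, 6], [3], [5]].
After inserting 2: P = [[1, 2], [3, 6], [5]].
After inserting 4: P = [[1, 2, 4], [3, 6], [5]].

So P = [[1, 2, 4], [3, 6], [5]], Q = [[1, 2, 6], [3, 5], [4]].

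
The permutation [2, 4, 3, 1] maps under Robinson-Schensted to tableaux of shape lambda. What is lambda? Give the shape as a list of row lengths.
RSK row insertion gives P = [[1, 3], [2], [4]], which has shape [2, 1, 1].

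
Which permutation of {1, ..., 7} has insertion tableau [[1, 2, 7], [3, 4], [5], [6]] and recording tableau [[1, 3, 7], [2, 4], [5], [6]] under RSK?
3 1 6 5 4 2 7

Reverse the RSK construction: for i from n down to 1, find the cell of Q containing i, remove the entry at that cell from P, and reverse-bump it up through P; the value ejected from row 1 is w(i).

Step i=7: Q has 7 at row 1, column 3; remove that cell from P, ejecting 7. So w(7) = 7. P is now [[1, 2], [3, 4], [5], [6]].
Step i=6: Q has 6 at row 4, column 1; remove 6 from row 4 of P and reverse-bump: 6 enters row 3 and ejects 5; 5 enters row 2 and ejects 4; 4 enters row 1 and ejects 2. So w(6) = 2. P is now [[1, 4], [3, 5], [6]].
Step i=5: Q has 5 at row 3, column 1; remove 6 from row 3 of P and reverse-bump: 6 enters row 2 and ejects 5; 5 enters row 1 and ejects 4. So w(5) = 4. P is now [[1, 5], [3, 6]].
Step i=4: Q has 4 at row 2, column 2; remove 6 from row 2 of P and reverse-bump: 6 enters row 1 and ejects 5. So w(4) = 5. P is now [[1, 6], [3]].
Step i=3: Q has 3 at row 1, column 2; remove that cell from P, ejecting 6. So w(3) = 6. P is now [[1], [3]].
Step i=2: Q has 2 at row 2, column 1; remove 3 from row 2 of P and reverse-bump: 3 enters row 1 and ejects 1. So w(2) = 1. P is now [[3]].
Step i=1: Q has 1 at row 1, column 1; remove that cell from P, ejecting 3. So w(1) = 3. P is now [].

So w = 3 1 6 5 4 2 7.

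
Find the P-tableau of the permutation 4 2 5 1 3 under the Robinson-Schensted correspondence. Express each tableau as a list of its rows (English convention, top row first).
After inserting 4: P = [[4]].
After inserting 2: P = [[2], [4]].
After inserting 5: P = [[2, 5], [4]].
After inserting 1: P = [[1, 5], [2], [4]].
After inserting 3: P = [[1, 3], [2, 5], [4]].

So P = [[1, 3], [2, 5], [4]].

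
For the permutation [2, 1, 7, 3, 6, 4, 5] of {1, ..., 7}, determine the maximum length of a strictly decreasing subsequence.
3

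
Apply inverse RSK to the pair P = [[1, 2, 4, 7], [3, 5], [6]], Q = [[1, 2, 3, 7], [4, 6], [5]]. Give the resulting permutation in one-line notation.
1 3 6 5 2 4 7

Reverse the RSK construction: for i from n down to 1, find the cell of Q containing i, remove the entry at that cell from P, and reverse-bump it up through P; the value ejected from row 1 is w(i).

Step i=7: Q has 7 at row 1, column 4; remove that cell from P, ejecting 7. So w(7) = 7. P is now [[1, 2, 4], [3, 5], [6]].
Step i=6: Q has 6 at row 2, column 2; remove 5 from row 2 of P and reverse-bump: 5 enters row 1 and ejects 4. So w(6) = 4. P is now [[1, 2, 5], [3], [6]].
Step i=5: Q has 5 at row 3, column 1; remove 6 from row 3 of P and reverse-bump: 6 enters row 2 and ejects 3; 3 enters row 1 and ejects 2. So w(5) = 2. P is now [[1, 3, 5], [6]].
Step i=4: Q has 4 at row 2, column 1; remove 6 from row 2 of P and reverse-bump: 6 enters row 1 and ejects 5. So w(4) = 5. P is now [[1, 3, 6]].
Step i=3: Q has 3 at row 1, column 3; remove that cell from P, ejecting 6. So w(3) = 6. P is now [[1, 3]].
Step i=2: Q has 2 at row 1, column 2; remove that cell from P, ejecting 3. So w(2) = 3. P is now [[1]].
Step i=1: Q has 1 at row 1, column 1; remove that cell from P, ejecting 1. So w(1) = 1. P is now [].

So w = 1 3 6 5 2 4 7.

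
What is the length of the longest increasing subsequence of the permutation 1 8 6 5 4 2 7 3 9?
4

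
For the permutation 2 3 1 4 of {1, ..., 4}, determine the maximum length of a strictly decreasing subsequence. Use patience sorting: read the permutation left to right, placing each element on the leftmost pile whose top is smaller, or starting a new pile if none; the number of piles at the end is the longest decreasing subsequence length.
2

2: new pile. tops = [2]
3: onto pile 1 (replacing 2). tops = [3]
1: new pile. tops = [3, 1]
4: onto pile 1 (replacing 3). tops = [4, 1]

2 piles, so the longest decreasing subsequence has length 2.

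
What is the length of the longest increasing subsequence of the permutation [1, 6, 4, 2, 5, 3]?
3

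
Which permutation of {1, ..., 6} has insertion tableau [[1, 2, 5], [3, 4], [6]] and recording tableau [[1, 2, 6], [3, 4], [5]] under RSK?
3 6 1 4 2 5

Reverse RSK: for i = n, n-1, ..., 1, locate i in Q, remove the corresponding corner cell from P, and reverse-bump its entry up through P; the value ejected from row 1 is w(i).

So w = 3 6 1 4 2 5.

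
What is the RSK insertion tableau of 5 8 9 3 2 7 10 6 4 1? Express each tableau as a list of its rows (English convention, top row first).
P = [[1, 4, 9, 10], [2, 6], [3, 7], [5], [8]]

Insert 5: appended to row 1. P = [[5]].
Insert 8: appended to row 1. P = [[5, 8]].
Insert 9: appended to row 1. P = [[5, 8, 9]].
Insert 3: 3 bumps 5 from row 1; 5 starts row 2. P = [[3, 8, 9], [5]].
Insert 2: 2 bumps 3 from row 1; 3 bumps 5 from row 2; 5 starts row 3. P = [[2, 8, 9], [3], [5]].
Insert 7: 7 bumps 8 from row 1; 8 appends to row 2. P = [[2, 7, 9], [3, 8], [5]].
Insert 10: appended to row 1. P = [[2, 7, 9, 10], [3, 8], [5]].
Insert 6: 6 bumps 7 from row 1; 7 bumps 8 from row 2; 8 appends to row 3. P = [[2, 6, 9, 10], [3, 7], [5, 8]].
Insert 4: 4 bumps 6 from row 1; 6 bumps 7 from row 2; 7 bumps 8 from row 3; 8 starts row 4. P = [[2, 4, 9, 10], [3, 6], [5, 7], [8]].
Insert 1: 1 bumps 2 from row 1; 2 bumps 3 from row 2; 3 bumps 5 from row 3; 5 bumps 8 from row 4; 8 starts row 5. P = [[1, 4, 9, 10], [2, 6], [3, 7], [5], [8]].

So P = [[1, 4, 9, 10], [2, 6], [3, 7], [5], [8]].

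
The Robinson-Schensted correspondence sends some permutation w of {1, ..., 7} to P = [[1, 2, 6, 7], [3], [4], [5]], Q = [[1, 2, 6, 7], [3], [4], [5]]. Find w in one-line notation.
1 5 4 3 2 6 7

Reverse the RSK construction: for i from n down to 1, find the cell of Q containing i, remove the entry at that cell from P, and reverse-bump it up through P; the value ejected from row 1 is w(i).

Step i=7: Q has 7 at row 1, column 4; remove that cell from P, ejecting 7. So w(7) = 7. P is now [[1, 2, 6], [3], [4], [5]].
Step i=6: Q has 6 at row 1, column 3; remove that cell from P, ejecting 6. So w(6) = 6. P is now [[1, 2], [3], [4], [5]].
Step i=5: Q has 5 at row 4, column 1; remove 5 from row 4 of P and reverse-bump: 5 enters row 3 and ejects 4; 4 enters row 2 and ejects 3; 3 enters row 1 and ejects 2. So w(5) = 2. P is now [[1, 3], [4], [5]].
Step i=4: Q has 4 at row 3, column 1; remove 5 from row 3 of P and reverse-bump: 5 enters row 2 and ejects 4; 4 enters row 1 and ejects 3. So w(4) = 3. P is now [[1, 4], [5]].
Step i=3: Q has 3 at row 2, column 1; remove 5 from row 2 of P and reverse-bump: 5 enters row 1 and ejects 4. So w(3) = 4. P is now [[1, 5]].
Step i=2: Q has 2 at row 1, column 2; remove that cell from P, ejecting 5. So w(2) = 5. P is now [[1]].
Step i=1: Q has 1 at row 1, column 1; remove that cell from P, ejecting 1. So w(1) = 1. P is now [].

So w = 1 5 4 3 2 6 7.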